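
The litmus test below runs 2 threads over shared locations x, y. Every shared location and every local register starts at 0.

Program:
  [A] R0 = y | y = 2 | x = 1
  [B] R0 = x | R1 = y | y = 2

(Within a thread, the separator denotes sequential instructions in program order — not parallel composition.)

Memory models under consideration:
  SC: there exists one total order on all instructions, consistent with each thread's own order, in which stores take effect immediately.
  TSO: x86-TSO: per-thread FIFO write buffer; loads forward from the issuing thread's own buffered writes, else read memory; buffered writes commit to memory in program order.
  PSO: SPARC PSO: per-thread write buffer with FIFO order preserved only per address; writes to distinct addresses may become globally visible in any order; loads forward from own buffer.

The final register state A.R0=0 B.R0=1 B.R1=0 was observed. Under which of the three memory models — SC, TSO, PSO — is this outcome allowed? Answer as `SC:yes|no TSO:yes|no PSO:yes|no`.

SC:no TSO:no PSO:yes

outcome vector order: (A.R0,B.R0,B.R1)
under SC → (0,0,0), (0,0,2), (0,1,2), (2,0,0)
under TSO → (0,0,0), (0,0,2), (0,1,2), (2,0,0)
under PSO → (0,0,0), (0,0,2), (0,1,0), (0,1,2), (2,0,0)
target (0,1,0) ∈ {PSO}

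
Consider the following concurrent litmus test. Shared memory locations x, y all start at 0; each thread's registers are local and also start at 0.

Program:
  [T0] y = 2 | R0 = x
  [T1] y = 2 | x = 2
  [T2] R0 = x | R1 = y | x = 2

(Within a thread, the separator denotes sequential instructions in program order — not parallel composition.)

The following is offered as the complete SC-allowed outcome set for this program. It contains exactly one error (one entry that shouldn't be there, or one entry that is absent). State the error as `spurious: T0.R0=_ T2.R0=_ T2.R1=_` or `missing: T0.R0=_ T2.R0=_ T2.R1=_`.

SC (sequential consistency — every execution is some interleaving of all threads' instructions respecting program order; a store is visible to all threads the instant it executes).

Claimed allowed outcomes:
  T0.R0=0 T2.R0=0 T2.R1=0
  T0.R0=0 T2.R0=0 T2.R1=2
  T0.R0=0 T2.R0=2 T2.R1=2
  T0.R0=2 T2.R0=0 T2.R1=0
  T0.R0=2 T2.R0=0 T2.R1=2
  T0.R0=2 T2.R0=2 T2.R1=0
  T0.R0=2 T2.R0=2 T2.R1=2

spurious: T0.R0=2 T2.R0=2 T2.R1=0

outcome vector order: (T0.R0,T2.R0,T2.R1)
SC: 6 outcomes — {(0,0,0); (0,0,2); (0,2,2); (2,0,0); (2,0,2); (2,2,2)}
claimed∖SC = {(2,2,0)}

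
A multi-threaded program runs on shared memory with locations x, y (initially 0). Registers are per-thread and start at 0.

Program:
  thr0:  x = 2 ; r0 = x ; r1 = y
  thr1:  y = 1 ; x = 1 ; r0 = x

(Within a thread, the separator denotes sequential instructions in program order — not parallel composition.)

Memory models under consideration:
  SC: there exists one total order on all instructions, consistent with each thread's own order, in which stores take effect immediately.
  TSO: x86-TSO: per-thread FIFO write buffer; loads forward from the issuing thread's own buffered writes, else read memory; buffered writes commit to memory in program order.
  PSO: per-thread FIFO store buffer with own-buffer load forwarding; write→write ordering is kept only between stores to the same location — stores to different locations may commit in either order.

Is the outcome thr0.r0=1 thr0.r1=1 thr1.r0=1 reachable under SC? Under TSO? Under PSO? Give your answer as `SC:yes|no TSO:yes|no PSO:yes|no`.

outcome vector order: (thr0.r0,thr0.r1,thr1.r0)
under SC → 111; 201; 211; 212
under TSO → 111; 201; 202; 211; 212
under PSO → 101; 111; 201; 202; 211; 212
target 111 ∈ {SC,TSO,PSO}

SC:yes TSO:yes PSO:yes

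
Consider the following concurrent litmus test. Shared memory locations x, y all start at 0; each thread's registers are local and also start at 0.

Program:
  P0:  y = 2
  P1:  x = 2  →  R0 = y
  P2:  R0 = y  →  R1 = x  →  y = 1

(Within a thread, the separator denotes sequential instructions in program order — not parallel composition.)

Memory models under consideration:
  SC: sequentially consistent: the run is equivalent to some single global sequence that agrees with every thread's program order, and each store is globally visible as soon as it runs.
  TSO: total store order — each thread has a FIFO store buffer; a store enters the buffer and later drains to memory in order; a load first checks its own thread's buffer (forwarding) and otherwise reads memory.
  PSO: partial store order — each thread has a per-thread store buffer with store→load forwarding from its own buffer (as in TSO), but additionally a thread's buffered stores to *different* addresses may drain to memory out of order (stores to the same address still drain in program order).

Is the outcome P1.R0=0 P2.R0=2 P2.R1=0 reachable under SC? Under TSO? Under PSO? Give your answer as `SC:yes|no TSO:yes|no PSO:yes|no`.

outcome vector order: (P1.R0,P2.R0,P2.R1)
SC: 11 outcomes — {000 002 022 100 102 120 122 200 202 220 222}
TSO: 12 outcomes — {000 002 020 022 100 102 120 122 200 202 220 222}
PSO: 12 outcomes — {000 002 020 022 100 102 120 122 200 202 220 222}
target 020 ∈ {TSO,PSO}

SC:no TSO:yes PSO:yes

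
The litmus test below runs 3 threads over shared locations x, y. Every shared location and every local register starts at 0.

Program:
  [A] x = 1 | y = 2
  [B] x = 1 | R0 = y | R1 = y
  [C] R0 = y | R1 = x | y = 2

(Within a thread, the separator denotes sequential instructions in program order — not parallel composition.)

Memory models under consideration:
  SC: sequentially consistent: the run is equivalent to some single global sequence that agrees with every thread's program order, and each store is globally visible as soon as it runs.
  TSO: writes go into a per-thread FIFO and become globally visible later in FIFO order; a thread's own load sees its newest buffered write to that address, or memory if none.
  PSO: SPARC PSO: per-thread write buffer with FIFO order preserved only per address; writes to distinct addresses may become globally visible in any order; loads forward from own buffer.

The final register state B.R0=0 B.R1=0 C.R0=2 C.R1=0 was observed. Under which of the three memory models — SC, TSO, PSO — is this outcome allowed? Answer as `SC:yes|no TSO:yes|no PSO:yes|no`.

SC:no TSO:no PSO:yes

outcome vector order: (B.R0,B.R1,C.R0,C.R1)
SC: 9 outcomes — {0/0/0/0 0/0/0/1 0/0/2/1 0/2/0/0 0/2/0/1 0/2/2/1 2/2/0/0 2/2/0/1 2/2/2/1}
TSO: 9 outcomes — {0/0/0/0 0/0/0/1 0/0/2/1 0/2/0/0 0/2/0/1 0/2/2/1 2/2/0/0 2/2/0/1 2/2/2/1}
PSO: 12 outcomes — {0/0/0/0 0/0/0/1 0/0/2/0 0/0/2/1 0/2/0/0 0/2/0/1 0/2/2/0 0/2/2/1 2/2/0/0 2/2/0/1 2/2/2/0 2/2/2/1}
target 0/0/2/0 ∈ {PSO}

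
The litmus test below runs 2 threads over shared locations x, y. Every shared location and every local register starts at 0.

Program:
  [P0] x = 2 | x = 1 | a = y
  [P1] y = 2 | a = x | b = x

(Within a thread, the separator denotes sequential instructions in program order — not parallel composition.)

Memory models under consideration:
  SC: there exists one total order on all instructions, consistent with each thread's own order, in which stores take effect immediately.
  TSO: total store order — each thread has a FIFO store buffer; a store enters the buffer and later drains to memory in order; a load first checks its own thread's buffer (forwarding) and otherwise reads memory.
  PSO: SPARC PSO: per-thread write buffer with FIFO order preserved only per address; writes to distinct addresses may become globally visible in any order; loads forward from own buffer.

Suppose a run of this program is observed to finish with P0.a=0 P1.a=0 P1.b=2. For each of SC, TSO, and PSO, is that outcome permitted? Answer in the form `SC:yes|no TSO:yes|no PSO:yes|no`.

outcome vector order: (P0.a,P1.a,P1.b)
SC: 7 outcomes — {011 200 201 202 211 221 222}
TSO: 12 outcomes — {000 001 002 011 021 022 200 201 202 211 221 222}
PSO: 12 outcomes — {000 001 002 011 021 022 200 201 202 211 221 222}
target 002 ∈ {TSO,PSO}

SC:no TSO:yes PSO:yes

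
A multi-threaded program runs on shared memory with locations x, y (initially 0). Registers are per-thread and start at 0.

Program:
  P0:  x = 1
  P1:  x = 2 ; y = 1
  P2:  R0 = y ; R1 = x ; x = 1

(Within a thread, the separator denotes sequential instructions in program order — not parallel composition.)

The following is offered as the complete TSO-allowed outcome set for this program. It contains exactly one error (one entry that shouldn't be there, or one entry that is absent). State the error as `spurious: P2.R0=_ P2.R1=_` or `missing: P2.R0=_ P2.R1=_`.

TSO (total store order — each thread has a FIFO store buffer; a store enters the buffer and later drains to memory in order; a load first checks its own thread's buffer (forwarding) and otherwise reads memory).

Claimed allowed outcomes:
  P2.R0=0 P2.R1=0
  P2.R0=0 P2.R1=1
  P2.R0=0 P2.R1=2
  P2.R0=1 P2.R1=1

outcome vector order: (P2.R0,P2.R1)
under TSO → 0/0 0/1 0/2 1/1 1/2
TSO∖claimed = {1/2}

missing: P2.R0=1 P2.R1=2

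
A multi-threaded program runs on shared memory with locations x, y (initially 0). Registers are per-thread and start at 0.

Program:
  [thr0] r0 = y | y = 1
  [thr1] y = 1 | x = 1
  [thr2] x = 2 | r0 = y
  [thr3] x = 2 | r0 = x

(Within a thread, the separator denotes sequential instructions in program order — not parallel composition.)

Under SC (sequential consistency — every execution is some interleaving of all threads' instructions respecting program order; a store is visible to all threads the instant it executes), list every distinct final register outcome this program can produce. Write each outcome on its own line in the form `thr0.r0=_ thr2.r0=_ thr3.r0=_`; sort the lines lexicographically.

outcome vector order: (thr0.r0,thr2.r0,thr3.r0)
|SC outcomes| = 8

thr0.r0=0 thr2.r0=0 thr3.r0=1
thr0.r0=0 thr2.r0=0 thr3.r0=2
thr0.r0=0 thr2.r0=1 thr3.r0=1
thr0.r0=0 thr2.r0=1 thr3.r0=2
thr0.r0=1 thr2.r0=0 thr3.r0=1
thr0.r0=1 thr2.r0=0 thr3.r0=2
thr0.r0=1 thr2.r0=1 thr3.r0=1
thr0.r0=1 thr2.r0=1 thr3.r0=2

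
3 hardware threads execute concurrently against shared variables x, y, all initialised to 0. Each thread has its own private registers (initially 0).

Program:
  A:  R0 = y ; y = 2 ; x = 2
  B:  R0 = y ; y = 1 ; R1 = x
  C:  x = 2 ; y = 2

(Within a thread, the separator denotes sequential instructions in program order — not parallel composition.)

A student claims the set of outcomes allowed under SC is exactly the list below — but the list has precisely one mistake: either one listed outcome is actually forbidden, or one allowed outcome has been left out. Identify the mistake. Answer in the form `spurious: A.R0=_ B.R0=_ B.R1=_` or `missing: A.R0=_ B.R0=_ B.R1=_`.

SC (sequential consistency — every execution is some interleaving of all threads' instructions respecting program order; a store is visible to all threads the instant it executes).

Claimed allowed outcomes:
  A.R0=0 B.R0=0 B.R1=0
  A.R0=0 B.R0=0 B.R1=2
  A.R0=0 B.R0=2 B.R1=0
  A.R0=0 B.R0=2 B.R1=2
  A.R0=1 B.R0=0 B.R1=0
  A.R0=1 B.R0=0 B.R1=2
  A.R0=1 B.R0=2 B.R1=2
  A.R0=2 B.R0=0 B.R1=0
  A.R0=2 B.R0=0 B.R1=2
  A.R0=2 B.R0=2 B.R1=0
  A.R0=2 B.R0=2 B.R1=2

spurious: A.R0=2 B.R0=2 B.R1=0

outcome vector order: (A.R0,B.R0,B.R1)
SC: 10 outcomes — {(0,0,0), (0,0,2), (0,2,0), (0,2,2), (1,0,0), (1,0,2), (1,2,2), (2,0,0), (2,0,2), (2,2,2)}
claimed∖SC = {(2,2,0)}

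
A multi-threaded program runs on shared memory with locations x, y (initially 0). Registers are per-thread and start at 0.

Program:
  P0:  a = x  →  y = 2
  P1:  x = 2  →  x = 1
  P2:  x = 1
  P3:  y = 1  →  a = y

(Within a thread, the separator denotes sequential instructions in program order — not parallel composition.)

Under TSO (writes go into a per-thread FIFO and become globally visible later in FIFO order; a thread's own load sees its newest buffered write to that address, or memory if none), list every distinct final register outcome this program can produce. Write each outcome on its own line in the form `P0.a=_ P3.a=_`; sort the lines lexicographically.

outcome vector order: (P0.a,P3.a)
|TSO outcomes| = 6

P0.a=0 P3.a=1
P0.a=0 P3.a=2
P0.a=1 P3.a=1
P0.a=1 P3.a=2
P0.a=2 P3.a=1
P0.a=2 P3.a=2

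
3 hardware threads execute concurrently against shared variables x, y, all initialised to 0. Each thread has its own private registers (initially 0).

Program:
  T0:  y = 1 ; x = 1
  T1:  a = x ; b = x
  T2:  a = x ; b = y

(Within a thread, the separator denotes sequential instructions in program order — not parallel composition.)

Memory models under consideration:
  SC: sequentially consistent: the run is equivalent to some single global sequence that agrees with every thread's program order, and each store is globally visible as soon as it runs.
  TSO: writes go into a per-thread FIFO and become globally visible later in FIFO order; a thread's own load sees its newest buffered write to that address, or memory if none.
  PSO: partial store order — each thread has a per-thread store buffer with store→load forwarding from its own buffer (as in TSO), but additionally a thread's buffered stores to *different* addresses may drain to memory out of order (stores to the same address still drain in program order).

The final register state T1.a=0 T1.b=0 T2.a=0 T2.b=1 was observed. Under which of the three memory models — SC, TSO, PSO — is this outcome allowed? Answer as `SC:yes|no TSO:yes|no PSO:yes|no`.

SC:yes TSO:yes PSO:yes

outcome vector order: (T1.a,T1.b,T2.a,T2.b)
[SC] allowed = {<0 0 0 0> <0 0 0 1> <0 0 1 1> <0 1 0 0> <0 1 0 1> <0 1 1 1> <1 1 0 0> <1 1 0 1> <1 1 1 1>}
[TSO] allowed = {<0 0 0 0> <0 0 0 1> <0 0 1 1> <0 1 0 0> <0 1 0 1> <0 1 1 1> <1 1 0 0> <1 1 0 1> <1 1 1 1>}
[PSO] allowed = {<0 0 0 0> <0 0 0 1> <0 0 1 0> <0 0 1 1> <0 1 0 0> <0 1 0 1> <0 1 1 0> <0 1 1 1> <1 1 0 0> <1 1 0 1> <1 1 1 0> <1 1 1 1>}
target <0 0 0 1> ∈ {SC,TSO,PSO}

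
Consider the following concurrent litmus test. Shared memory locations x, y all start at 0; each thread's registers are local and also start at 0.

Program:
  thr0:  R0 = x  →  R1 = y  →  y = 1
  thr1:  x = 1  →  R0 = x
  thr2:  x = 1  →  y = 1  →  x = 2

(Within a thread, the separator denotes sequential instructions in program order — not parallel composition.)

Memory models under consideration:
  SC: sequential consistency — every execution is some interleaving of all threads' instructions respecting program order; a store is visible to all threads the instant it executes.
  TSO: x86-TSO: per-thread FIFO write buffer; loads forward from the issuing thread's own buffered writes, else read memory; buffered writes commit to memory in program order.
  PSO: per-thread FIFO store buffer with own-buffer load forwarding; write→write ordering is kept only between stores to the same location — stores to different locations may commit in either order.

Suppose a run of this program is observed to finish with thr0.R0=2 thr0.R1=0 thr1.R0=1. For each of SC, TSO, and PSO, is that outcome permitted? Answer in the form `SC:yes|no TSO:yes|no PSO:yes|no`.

SC:no TSO:no PSO:yes

outcome vector order: (thr0.R0,thr0.R1,thr1.R0)
SC (10): 001, 002, 011, 012, 101, 102, 111, 112, 211, 212
TSO (10): 001, 002, 011, 012, 101, 102, 111, 112, 211, 212
PSO (12): 001, 002, 011, 012, 101, 102, 111, 112, 201, 202, 211, 212
target 201 ∈ {PSO}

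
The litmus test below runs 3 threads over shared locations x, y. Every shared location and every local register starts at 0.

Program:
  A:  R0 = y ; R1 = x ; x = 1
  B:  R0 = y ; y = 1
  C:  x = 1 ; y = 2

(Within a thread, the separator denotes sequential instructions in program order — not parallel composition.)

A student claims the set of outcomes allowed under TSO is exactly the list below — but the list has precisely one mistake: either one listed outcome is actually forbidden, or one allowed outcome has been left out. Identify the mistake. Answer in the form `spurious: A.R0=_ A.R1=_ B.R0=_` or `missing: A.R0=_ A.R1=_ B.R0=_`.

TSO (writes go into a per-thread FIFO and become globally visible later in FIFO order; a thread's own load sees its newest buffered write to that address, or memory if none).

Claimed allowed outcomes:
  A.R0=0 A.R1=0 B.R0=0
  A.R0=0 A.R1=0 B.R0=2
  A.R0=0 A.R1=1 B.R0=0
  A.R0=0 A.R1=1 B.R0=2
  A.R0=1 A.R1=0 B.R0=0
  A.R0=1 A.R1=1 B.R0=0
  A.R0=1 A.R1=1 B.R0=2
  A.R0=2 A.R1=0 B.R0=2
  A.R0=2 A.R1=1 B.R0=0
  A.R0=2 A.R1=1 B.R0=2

spurious: A.R0=2 A.R1=0 B.R0=2

outcome vector order: (A.R0,A.R1,B.R0)
[TSO] allowed = {<0 0 0> <0 0 2> <0 1 0> <0 1 2> <1 0 0> <1 1 0> <1 1 2> <2 1 0> <2 1 2>}
claimed∖TSO = {<2 0 2>}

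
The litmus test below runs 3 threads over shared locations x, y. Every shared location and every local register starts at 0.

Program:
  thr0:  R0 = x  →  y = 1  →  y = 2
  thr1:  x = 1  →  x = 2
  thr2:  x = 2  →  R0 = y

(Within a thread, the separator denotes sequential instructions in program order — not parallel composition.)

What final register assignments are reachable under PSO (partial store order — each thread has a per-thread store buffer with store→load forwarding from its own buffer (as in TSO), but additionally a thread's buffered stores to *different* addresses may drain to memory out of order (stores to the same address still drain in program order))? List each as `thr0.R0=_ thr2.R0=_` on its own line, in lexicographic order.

thr0.R0=0 thr2.R0=0
thr0.R0=0 thr2.R0=1
thr0.R0=0 thr2.R0=2
thr0.R0=1 thr2.R0=0
thr0.R0=1 thr2.R0=1
thr0.R0=1 thr2.R0=2
thr0.R0=2 thr2.R0=0
thr0.R0=2 thr2.R0=1
thr0.R0=2 thr2.R0=2

outcome vector order: (thr0.R0,thr2.R0)
|PSO outcomes| = 9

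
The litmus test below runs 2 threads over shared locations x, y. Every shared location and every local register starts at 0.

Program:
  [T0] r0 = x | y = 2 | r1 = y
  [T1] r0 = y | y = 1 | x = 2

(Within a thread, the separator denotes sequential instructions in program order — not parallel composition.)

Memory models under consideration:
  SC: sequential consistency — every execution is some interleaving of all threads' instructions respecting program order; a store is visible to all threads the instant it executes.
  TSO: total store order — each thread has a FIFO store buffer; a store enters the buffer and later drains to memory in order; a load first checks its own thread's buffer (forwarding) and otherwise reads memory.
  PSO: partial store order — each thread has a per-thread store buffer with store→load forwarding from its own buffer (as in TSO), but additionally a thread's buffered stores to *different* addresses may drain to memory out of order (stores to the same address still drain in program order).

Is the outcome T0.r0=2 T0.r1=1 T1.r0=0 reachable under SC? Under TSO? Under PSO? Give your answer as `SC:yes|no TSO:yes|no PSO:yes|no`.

SC:no TSO:no PSO:yes

outcome vector order: (T0.r0,T0.r1,T1.r0)
[SC] allowed = {<0 1 0>, <0 1 2>, <0 2 0>, <0 2 2>, <2 2 0>}
[TSO] allowed = {<0 1 0>, <0 1 2>, <0 2 0>, <0 2 2>, <2 2 0>}
[PSO] allowed = {<0 1 0>, <0 1 2>, <0 2 0>, <0 2 2>, <2 1 0>, <2 2 0>}
target <2 1 0> ∈ {PSO}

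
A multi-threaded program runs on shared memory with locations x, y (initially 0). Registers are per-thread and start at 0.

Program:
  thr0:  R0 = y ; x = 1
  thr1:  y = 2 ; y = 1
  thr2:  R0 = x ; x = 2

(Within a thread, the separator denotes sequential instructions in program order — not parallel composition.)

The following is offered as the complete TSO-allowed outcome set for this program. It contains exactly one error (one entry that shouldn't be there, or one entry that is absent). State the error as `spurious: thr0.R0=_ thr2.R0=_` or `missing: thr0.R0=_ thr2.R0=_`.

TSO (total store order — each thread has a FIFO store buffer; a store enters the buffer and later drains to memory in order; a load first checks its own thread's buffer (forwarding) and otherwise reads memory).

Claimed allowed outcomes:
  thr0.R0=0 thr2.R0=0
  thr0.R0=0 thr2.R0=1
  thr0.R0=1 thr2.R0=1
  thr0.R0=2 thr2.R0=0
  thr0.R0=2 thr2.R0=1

outcome vector order: (thr0.R0,thr2.R0)
TSO (6): 00; 01; 10; 11; 20; 21
TSO∖claimed = {10}

missing: thr0.R0=1 thr2.R0=0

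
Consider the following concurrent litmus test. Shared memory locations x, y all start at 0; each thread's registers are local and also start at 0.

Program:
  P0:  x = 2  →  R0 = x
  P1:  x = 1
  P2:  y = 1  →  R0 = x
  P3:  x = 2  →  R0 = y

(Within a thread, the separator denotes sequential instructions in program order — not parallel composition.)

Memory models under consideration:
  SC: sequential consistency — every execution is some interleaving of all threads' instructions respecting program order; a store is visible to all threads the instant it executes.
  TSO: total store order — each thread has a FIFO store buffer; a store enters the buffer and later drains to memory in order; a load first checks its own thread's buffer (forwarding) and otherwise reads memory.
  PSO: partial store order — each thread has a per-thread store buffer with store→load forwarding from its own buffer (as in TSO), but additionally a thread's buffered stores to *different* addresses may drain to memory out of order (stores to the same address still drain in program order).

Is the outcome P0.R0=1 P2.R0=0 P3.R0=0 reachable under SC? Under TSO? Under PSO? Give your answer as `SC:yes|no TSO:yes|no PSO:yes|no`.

SC:no TSO:yes PSO:yes

outcome vector order: (P0.R0,P2.R0,P3.R0)
SC: 10 outcomes — {101 110 111 120 121 201 210 211 220 221}
TSO: 12 outcomes — {100 101 110 111 120 121 200 201 210 211 220 221}
PSO: 12 outcomes — {100 101 110 111 120 121 200 201 210 211 220 221}
target 100 ∈ {TSO,PSO}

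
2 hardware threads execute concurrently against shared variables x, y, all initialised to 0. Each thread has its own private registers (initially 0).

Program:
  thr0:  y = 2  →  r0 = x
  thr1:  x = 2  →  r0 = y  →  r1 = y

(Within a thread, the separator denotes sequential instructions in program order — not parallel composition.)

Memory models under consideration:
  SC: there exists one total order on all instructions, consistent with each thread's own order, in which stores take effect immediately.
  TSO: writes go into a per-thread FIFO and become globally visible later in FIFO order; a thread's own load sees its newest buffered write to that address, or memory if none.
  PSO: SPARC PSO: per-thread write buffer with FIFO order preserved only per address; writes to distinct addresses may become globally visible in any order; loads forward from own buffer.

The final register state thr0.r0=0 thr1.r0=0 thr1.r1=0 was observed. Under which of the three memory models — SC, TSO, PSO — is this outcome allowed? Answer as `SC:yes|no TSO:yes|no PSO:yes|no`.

outcome vector order: (thr0.r0,thr1.r0,thr1.r1)
under SC → <0 2 2>, <2 0 0>, <2 0 2>, <2 2 2>
under TSO → <0 0 0>, <0 0 2>, <0 2 2>, <2 0 0>, <2 0 2>, <2 2 2>
under PSO → <0 0 0>, <0 0 2>, <0 2 2>, <2 0 0>, <2 0 2>, <2 2 2>
target <0 0 0> ∈ {TSO,PSO}

SC:no TSO:yes PSO:yes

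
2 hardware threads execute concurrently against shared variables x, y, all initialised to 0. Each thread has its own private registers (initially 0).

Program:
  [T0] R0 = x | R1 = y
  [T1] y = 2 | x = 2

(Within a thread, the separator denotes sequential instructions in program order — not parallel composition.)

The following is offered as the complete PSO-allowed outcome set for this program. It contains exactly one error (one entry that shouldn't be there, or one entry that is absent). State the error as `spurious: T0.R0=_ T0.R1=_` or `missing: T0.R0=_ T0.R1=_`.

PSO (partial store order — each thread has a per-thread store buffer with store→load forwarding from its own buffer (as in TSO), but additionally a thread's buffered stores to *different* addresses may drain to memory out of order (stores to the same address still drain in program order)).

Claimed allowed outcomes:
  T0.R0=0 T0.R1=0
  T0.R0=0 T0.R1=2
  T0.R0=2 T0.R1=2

outcome vector order: (T0.R0,T0.R1)
PSO (4): 0/0; 0/2; 2/0; 2/2
PSO∖claimed = {2/0}

missing: T0.R0=2 T0.R1=0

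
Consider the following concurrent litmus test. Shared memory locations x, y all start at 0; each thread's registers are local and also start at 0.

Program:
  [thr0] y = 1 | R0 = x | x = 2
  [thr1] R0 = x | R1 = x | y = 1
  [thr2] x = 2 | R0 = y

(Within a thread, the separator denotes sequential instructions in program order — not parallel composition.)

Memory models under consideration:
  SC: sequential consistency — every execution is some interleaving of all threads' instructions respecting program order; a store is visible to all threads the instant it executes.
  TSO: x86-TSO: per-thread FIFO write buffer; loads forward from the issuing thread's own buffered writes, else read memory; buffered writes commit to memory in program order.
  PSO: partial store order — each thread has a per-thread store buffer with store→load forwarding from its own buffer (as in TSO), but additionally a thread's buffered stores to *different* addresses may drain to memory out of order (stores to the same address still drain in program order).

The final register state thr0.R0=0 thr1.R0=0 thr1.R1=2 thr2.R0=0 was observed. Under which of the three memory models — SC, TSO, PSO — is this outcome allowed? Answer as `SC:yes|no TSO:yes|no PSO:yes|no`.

outcome vector order: (thr0.R0,thr1.R0,thr1.R1,thr2.R0)
SC: 9 outcomes — {(0,0,0,1), (0,0,2,1), (0,2,2,1), (2,0,0,0), (2,0,0,1), (2,0,2,0), (2,0,2,1), (2,2,2,0), (2,2,2,1)}
TSO: 12 outcomes — {(0,0,0,0), (0,0,0,1), (0,0,2,0), (0,0,2,1), (0,2,2,0), (0,2,2,1), (2,0,0,0), (2,0,0,1), (2,0,2,0), (2,0,2,1), (2,2,2,0), (2,2,2,1)}
PSO: 12 outcomes — {(0,0,0,0), (0,0,0,1), (0,0,2,0), (0,0,2,1), (0,2,2,0), (0,2,2,1), (2,0,0,0), (2,0,0,1), (2,0,2,0), (2,0,2,1), (2,2,2,0), (2,2,2,1)}
target (0,0,2,0) ∈ {TSO,PSO}

SC:no TSO:yes PSO:yes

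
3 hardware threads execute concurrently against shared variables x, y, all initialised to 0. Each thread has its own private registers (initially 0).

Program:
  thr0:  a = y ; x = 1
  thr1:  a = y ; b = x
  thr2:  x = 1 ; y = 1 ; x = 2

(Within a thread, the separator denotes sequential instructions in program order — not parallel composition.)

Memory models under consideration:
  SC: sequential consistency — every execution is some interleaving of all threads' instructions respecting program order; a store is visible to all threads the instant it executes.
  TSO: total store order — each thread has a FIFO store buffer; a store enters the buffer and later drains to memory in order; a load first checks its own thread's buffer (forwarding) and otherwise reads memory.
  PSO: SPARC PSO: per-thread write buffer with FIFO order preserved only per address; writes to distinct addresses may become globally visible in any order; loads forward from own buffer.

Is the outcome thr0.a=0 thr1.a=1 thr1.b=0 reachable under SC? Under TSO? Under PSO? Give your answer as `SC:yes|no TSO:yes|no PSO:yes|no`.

outcome vector order: (thr0.a,thr1.a,thr1.b)
SC (10): 000; 001; 002; 011; 012; 100; 101; 102; 111; 112
TSO (10): 000; 001; 002; 011; 012; 100; 101; 102; 111; 112
PSO (12): 000; 001; 002; 010; 011; 012; 100; 101; 102; 110; 111; 112
target 010 ∈ {PSO}

SC:no TSO:no PSO:yes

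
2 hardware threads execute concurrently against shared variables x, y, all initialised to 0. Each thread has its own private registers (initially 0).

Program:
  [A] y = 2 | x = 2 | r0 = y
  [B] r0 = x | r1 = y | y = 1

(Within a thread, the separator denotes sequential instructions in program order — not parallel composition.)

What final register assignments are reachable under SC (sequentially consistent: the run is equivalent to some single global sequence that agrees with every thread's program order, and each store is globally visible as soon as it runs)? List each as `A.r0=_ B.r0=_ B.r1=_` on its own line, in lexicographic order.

A.r0=1 B.r0=0 B.r1=0
A.r0=1 B.r0=0 B.r1=2
A.r0=1 B.r0=2 B.r1=2
A.r0=2 B.r0=0 B.r1=0
A.r0=2 B.r0=0 B.r1=2
A.r0=2 B.r0=2 B.r1=2

outcome vector order: (A.r0,B.r0,B.r1)
|SC outcomes| = 6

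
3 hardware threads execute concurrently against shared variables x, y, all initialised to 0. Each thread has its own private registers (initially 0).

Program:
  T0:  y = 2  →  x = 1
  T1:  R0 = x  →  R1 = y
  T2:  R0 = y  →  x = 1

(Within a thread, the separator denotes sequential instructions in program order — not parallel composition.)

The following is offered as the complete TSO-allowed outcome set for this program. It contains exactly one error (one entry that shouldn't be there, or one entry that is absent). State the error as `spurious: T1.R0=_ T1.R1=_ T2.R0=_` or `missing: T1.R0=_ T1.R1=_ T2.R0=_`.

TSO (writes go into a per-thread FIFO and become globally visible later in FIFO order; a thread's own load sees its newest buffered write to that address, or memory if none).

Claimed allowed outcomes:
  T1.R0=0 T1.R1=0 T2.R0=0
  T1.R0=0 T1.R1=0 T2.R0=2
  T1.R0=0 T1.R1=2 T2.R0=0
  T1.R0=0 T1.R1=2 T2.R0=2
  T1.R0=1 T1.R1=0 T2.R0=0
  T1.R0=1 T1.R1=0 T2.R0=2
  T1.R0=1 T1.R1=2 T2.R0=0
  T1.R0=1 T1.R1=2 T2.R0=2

outcome vector order: (T1.R0,T1.R1,T2.R0)
TSO: 7 outcomes — {(0,0,0); (0,0,2); (0,2,0); (0,2,2); (1,0,0); (1,2,0); (1,2,2)}
claimed∖TSO = {(1,0,2)}

spurious: T1.R0=1 T1.R1=0 T2.R0=2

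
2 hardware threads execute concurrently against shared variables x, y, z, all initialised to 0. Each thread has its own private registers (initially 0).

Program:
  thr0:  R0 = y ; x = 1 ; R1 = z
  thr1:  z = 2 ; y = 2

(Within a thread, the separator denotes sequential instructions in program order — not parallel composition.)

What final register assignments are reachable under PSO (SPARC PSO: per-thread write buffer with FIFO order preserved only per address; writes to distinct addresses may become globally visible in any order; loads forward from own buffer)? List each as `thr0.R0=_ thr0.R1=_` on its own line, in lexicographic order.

thr0.R0=0 thr0.R1=0
thr0.R0=0 thr0.R1=2
thr0.R0=2 thr0.R1=0
thr0.R0=2 thr0.R1=2

outcome vector order: (thr0.R0,thr0.R1)
|PSO outcomes| = 4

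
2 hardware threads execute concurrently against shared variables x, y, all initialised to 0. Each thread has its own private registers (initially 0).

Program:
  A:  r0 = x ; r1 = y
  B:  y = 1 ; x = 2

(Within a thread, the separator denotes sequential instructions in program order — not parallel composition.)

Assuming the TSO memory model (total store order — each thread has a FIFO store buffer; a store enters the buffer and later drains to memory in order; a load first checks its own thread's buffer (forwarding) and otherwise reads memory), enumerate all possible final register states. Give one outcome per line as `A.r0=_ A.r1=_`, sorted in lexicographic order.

A.r0=0 A.r1=0
A.r0=0 A.r1=1
A.r0=2 A.r1=1

outcome vector order: (A.r0,A.r1)
|TSO outcomes| = 3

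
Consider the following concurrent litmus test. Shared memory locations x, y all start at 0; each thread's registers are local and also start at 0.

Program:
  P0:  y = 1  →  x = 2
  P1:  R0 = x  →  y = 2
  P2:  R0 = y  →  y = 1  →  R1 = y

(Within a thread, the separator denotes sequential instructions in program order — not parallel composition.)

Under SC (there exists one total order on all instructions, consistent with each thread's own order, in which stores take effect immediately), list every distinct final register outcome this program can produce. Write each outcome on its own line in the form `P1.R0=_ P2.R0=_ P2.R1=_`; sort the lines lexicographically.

P1.R0=0 P2.R0=0 P2.R1=1
P1.R0=0 P2.R0=0 P2.R1=2
P1.R0=0 P2.R0=1 P2.R1=1
P1.R0=0 P2.R0=1 P2.R1=2
P1.R0=0 P2.R0=2 P2.R1=1
P1.R0=2 P2.R0=0 P2.R1=1
P1.R0=2 P2.R0=0 P2.R1=2
P1.R0=2 P2.R0=1 P2.R1=1
P1.R0=2 P2.R0=1 P2.R1=2
P1.R0=2 P2.R0=2 P2.R1=1

outcome vector order: (P1.R0,P2.R0,P2.R1)
|SC outcomes| = 10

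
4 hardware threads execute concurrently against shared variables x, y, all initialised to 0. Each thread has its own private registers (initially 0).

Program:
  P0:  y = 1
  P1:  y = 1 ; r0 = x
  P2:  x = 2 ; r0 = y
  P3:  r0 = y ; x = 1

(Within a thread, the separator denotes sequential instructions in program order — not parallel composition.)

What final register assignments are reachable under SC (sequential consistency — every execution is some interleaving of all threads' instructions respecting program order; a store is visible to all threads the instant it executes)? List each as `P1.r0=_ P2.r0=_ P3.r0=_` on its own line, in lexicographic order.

outcome vector order: (P1.r0,P2.r0,P3.r0)
|SC outcomes| = 10

P1.r0=0 P2.r0=1 P3.r0=0
P1.r0=0 P2.r0=1 P3.r0=1
P1.r0=1 P2.r0=0 P3.r0=0
P1.r0=1 P2.r0=0 P3.r0=1
P1.r0=1 P2.r0=1 P3.r0=0
P1.r0=1 P2.r0=1 P3.r0=1
P1.r0=2 P2.r0=0 P3.r0=0
P1.r0=2 P2.r0=0 P3.r0=1
P1.r0=2 P2.r0=1 P3.r0=0
P1.r0=2 P2.r0=1 P3.r0=1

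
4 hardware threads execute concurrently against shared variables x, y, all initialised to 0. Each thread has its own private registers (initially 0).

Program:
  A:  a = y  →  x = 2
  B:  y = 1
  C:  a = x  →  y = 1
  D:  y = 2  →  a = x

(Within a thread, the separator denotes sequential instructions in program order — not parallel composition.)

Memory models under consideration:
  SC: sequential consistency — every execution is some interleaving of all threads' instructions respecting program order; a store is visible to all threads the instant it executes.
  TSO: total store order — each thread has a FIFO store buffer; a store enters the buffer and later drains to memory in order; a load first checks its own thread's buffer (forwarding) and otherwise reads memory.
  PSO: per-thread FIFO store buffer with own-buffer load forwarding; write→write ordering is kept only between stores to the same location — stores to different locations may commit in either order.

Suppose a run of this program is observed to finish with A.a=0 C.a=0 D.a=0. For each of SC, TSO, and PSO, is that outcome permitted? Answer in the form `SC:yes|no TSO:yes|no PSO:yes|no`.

outcome vector order: (A.a,C.a,D.a)
SC: 12 outcomes — {<0 0 0>, <0 0 2>, <0 2 0>, <0 2 2>, <1 0 0>, <1 0 2>, <1 2 0>, <1 2 2>, <2 0 0>, <2 0 2>, <2 2 0>, <2 2 2>}
TSO: 12 outcomes — {<0 0 0>, <0 0 2>, <0 2 0>, <0 2 2>, <1 0 0>, <1 0 2>, <1 2 0>, <1 2 2>, <2 0 0>, <2 0 2>, <2 2 0>, <2 2 2>}
PSO: 12 outcomes — {<0 0 0>, <0 0 2>, <0 2 0>, <0 2 2>, <1 0 0>, <1 0 2>, <1 2 0>, <1 2 2>, <2 0 0>, <2 0 2>, <2 2 0>, <2 2 2>}
target <0 0 0> ∈ {SC,TSO,PSO}

SC:yes TSO:yes PSO:yes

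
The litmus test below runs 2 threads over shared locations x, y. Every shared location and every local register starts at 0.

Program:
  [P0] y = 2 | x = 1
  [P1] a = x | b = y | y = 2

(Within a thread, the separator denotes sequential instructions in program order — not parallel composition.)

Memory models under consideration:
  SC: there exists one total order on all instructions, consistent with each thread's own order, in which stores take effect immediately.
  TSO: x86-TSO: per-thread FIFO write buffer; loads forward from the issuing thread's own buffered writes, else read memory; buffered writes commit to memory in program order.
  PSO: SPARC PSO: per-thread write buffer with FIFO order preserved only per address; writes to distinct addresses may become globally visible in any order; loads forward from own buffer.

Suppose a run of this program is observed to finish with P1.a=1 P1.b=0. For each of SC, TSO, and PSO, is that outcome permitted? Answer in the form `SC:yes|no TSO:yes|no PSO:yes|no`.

SC:no TSO:no PSO:yes

outcome vector order: (P1.a,P1.b)
under SC → 00 02 12
under TSO → 00 02 12
under PSO → 00 02 10 12
target 10 ∈ {PSO}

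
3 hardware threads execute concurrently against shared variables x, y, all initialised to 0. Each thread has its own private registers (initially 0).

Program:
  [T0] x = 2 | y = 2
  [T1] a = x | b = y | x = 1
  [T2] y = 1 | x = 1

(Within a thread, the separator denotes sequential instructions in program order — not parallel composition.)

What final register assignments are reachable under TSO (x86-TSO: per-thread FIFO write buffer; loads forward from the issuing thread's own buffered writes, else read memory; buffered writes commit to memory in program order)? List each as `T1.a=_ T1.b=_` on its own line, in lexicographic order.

T1.a=0 T1.b=0
T1.a=0 T1.b=1
T1.a=0 T1.b=2
T1.a=1 T1.b=1
T1.a=1 T1.b=2
T1.a=2 T1.b=0
T1.a=2 T1.b=1
T1.a=2 T1.b=2

outcome vector order: (T1.a,T1.b)
|TSO outcomes| = 8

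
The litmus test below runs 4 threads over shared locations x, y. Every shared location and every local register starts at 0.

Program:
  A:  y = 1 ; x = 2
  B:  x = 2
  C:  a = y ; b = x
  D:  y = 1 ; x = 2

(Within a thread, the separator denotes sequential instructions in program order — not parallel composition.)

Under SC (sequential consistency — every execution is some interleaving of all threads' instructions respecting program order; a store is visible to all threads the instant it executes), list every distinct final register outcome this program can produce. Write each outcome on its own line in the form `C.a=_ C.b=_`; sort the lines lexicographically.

C.a=0 C.b=0
C.a=0 C.b=2
C.a=1 C.b=0
C.a=1 C.b=2

outcome vector order: (C.a,C.b)
|SC outcomes| = 4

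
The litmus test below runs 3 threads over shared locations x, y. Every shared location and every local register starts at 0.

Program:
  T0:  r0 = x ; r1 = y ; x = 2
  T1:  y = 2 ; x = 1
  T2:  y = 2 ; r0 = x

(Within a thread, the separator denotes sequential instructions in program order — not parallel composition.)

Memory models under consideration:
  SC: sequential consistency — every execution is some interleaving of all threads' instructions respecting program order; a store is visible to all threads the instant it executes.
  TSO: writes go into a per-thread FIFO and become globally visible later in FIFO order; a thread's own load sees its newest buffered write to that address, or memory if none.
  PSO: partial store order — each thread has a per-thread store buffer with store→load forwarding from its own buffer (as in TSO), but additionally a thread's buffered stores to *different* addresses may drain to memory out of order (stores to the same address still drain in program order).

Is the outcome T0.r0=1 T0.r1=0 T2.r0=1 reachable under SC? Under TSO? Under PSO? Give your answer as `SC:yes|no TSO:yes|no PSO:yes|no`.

outcome vector order: (T0.r0,T0.r1,T2.r0)
[SC] allowed = {(0,0,0); (0,0,1); (0,0,2); (0,2,0); (0,2,1); (0,2,2); (1,2,0); (1,2,1); (1,2,2)}
[TSO] allowed = {(0,0,0); (0,0,1); (0,0,2); (0,2,0); (0,2,1); (0,2,2); (1,2,0); (1,2,1); (1,2,2)}
[PSO] allowed = {(0,0,0); (0,0,1); (0,0,2); (0,2,0); (0,2,1); (0,2,2); (1,0,0); (1,0,1); (1,0,2); (1,2,0); (1,2,1); (1,2,2)}
target (1,0,1) ∈ {PSO}

SC:no TSO:no PSO:yes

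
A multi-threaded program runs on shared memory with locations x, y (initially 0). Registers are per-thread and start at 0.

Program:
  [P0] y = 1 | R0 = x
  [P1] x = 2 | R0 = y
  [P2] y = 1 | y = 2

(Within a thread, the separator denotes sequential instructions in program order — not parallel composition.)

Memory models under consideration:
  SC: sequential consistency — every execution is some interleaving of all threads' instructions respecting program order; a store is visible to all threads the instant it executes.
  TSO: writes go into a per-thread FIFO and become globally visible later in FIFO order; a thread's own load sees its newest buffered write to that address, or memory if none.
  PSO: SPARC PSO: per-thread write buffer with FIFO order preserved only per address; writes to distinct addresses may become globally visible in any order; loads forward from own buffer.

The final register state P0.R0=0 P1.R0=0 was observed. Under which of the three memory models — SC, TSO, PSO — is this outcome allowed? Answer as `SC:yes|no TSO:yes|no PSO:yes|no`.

SC:no TSO:yes PSO:yes

outcome vector order: (P0.R0,P1.R0)
SC (5): <0 1> <0 2> <2 0> <2 1> <2 2>
TSO (6): <0 0> <0 1> <0 2> <2 0> <2 1> <2 2>
PSO (6): <0 0> <0 1> <0 2> <2 0> <2 1> <2 2>
target <0 0> ∈ {TSO,PSO}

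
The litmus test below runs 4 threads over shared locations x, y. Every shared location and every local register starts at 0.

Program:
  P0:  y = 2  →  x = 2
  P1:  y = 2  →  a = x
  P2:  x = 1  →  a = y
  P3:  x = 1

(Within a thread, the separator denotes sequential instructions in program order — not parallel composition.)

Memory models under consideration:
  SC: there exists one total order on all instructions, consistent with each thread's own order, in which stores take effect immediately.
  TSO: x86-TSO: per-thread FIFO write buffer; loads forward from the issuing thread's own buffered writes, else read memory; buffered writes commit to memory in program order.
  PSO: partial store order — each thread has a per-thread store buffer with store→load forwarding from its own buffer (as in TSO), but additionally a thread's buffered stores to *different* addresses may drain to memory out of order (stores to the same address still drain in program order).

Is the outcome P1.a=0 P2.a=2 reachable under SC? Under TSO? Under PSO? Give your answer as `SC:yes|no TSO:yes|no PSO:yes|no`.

outcome vector order: (P1.a,P2.a)
SC (5): (0,2) (1,0) (1,2) (2,0) (2,2)
TSO (6): (0,0) (0,2) (1,0) (1,2) (2,0) (2,2)
PSO (6): (0,0) (0,2) (1,0) (1,2) (2,0) (2,2)
target (0,2) ∈ {SC,TSO,PSO}

SC:yes TSO:yes PSO:yes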